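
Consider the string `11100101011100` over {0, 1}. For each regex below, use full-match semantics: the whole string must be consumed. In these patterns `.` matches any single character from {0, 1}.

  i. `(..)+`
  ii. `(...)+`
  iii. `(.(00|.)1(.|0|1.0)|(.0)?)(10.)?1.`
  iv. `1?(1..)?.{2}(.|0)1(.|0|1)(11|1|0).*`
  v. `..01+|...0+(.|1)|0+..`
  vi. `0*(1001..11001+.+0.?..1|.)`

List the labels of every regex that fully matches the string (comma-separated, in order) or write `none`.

i, iv

i → match
ii → no match
iii → no match
iv → match
v → no match
vi → no match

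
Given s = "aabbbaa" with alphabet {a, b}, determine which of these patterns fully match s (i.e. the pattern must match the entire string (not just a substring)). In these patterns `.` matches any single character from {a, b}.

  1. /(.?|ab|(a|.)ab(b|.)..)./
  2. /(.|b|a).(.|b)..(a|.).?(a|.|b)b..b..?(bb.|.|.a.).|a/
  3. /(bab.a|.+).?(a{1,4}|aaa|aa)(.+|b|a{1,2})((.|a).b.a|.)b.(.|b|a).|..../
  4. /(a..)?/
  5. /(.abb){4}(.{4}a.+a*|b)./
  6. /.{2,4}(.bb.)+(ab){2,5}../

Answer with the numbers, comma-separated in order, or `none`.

1 → match
2 → no match
3 → no match
4 → no match
5 → no match
6 → no match

1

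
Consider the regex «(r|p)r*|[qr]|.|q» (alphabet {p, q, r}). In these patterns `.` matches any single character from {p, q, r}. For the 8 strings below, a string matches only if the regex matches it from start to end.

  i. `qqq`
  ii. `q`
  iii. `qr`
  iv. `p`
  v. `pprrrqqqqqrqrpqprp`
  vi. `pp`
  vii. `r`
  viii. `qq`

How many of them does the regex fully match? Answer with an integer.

3

i → no match
ii → match
iii → no match
iv → match
v → no match
vi → no match
vii → match
viii → no match
Total matched: 3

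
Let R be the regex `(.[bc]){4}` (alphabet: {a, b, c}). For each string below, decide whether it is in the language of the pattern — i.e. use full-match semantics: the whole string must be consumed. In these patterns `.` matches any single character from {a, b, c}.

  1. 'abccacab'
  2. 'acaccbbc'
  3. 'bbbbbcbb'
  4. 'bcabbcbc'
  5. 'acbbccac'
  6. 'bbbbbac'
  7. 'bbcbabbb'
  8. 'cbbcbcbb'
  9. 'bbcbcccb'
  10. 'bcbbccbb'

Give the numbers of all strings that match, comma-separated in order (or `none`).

1, 2, 3, 4, 5, 7, 8, 9, 10

1. 'abccacab' → match
2. 'acaccbbc' → match
3. 'bbbbbcbb' → match
4. 'bcabbcbc' → match
5. 'acbbccac' → match
6. 'bbbbbac' → no match
7. 'bbcbabbb' → match
8. 'cbbcbcbb' → match
9. 'bbcbcccb' → match
10. 'bcbbccbb' → match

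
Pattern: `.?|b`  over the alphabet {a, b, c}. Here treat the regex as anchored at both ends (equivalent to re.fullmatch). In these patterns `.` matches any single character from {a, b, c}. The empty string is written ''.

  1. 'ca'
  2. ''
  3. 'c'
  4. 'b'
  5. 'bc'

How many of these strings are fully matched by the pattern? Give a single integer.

3

1. 'ca' → no match
2. '' → match
3. 'c' → match
4. 'b' → match
5. 'bc' → no match
Total matched: 3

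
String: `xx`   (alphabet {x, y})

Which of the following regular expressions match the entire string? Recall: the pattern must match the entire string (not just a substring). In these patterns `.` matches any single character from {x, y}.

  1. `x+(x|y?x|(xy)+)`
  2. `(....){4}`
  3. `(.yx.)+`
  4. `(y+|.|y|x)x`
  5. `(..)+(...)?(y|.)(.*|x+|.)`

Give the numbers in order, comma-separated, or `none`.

1 → match
2 → no match
3 → no match
4 → match
5 → no match

1, 4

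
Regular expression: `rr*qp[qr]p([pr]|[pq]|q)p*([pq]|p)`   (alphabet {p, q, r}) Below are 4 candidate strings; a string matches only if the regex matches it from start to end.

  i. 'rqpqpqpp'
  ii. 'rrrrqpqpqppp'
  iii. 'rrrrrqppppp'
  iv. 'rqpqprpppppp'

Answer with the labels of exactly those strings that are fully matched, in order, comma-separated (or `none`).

i. 'rqpqpqpp' → match
ii. 'rrrrqpqpqppp' → match
iii. 'rrrrrqppppp' → no match
iv. 'rqpqprpppppp' → match

i, ii, iv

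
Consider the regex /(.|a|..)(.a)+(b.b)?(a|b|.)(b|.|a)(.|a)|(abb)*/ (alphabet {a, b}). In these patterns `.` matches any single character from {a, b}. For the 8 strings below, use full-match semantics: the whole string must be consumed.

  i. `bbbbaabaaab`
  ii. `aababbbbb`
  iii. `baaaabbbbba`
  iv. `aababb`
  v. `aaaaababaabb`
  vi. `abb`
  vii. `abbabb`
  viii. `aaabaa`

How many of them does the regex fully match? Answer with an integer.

i → no match
ii → no match
iii → match
iv → no match
v → match
vi → match
vii → match
viii → match
Total matched: 5

5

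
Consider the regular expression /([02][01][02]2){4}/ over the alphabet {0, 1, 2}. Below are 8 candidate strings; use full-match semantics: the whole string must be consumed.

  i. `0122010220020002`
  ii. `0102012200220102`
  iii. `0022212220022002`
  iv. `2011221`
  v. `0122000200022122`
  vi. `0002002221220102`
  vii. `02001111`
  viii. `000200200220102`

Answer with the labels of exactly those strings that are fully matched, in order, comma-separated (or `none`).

i, ii, iii, v, vi

i → match
ii → match
iii → match
iv. `2011221` → no match — must end with `2`
v → match
vi → match
vii. `02001111` → no match — must end with `2`
viii → no match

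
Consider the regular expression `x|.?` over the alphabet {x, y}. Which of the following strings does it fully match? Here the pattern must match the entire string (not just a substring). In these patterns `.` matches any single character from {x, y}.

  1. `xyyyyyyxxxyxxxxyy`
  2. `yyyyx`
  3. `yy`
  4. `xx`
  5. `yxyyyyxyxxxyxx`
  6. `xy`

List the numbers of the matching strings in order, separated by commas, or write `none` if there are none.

1 → no match
2 → no match
3 → no match
4 → no match
5 → no match
6 → no match

none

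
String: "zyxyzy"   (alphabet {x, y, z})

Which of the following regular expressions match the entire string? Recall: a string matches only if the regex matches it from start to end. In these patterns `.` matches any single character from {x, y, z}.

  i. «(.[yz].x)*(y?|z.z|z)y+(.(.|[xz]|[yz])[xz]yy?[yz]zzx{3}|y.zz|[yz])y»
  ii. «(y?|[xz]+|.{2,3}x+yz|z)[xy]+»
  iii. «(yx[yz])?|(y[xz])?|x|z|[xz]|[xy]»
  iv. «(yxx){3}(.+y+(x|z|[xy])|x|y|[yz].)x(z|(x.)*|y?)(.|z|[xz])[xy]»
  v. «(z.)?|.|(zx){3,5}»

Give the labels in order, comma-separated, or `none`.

ii

i → no match
ii → match
iii → no match
iv → no match — must start with "yxx"
v → no match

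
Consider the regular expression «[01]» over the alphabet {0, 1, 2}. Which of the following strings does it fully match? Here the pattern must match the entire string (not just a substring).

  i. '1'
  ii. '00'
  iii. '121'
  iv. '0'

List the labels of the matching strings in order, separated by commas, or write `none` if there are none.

i, iv

i → match
ii → no match
iii → no match
iv → match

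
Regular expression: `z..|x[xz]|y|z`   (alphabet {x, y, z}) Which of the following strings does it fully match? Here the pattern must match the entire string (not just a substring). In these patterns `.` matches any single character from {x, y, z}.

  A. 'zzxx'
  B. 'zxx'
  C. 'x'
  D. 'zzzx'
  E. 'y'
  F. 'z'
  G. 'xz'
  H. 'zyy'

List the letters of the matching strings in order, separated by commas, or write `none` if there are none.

A → no match
B → match
C → no match
D → no match
E → match
F → match
G → match
H → match

B, E, F, G, H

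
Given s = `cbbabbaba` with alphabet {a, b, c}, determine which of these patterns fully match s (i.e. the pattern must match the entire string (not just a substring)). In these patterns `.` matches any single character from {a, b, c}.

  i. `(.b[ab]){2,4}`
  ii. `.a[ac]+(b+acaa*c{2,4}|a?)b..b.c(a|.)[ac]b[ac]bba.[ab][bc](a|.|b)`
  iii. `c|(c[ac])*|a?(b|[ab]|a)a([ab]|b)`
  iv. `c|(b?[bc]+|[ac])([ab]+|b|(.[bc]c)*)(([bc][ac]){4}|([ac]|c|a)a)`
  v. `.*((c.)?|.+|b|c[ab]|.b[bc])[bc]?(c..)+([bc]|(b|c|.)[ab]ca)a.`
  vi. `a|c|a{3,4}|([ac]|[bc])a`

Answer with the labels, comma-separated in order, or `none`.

i

i → match
ii → no match
iii → no match
iv → no match
v → no match
vi → no match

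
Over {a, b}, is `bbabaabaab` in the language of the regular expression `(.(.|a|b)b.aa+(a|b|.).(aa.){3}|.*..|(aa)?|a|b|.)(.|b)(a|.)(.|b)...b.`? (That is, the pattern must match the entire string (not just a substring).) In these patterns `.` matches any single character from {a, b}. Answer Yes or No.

No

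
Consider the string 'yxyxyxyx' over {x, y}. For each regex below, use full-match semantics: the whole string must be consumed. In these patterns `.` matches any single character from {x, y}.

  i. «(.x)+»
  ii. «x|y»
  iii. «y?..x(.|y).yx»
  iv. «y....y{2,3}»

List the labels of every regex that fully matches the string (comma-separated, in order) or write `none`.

i → match
ii → no match
iii → match
iv → no match — must end with 'y'

i, iii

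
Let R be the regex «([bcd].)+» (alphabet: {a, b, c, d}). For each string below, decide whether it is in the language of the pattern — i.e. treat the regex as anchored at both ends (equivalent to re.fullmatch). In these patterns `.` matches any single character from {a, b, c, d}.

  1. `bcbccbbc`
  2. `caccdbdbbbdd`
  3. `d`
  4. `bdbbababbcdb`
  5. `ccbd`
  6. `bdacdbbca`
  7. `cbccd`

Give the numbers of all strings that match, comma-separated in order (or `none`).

1, 2, 5

1 → match
2 → match
3 → no match
4 → no match
5 → match
6 → no match
7 → no match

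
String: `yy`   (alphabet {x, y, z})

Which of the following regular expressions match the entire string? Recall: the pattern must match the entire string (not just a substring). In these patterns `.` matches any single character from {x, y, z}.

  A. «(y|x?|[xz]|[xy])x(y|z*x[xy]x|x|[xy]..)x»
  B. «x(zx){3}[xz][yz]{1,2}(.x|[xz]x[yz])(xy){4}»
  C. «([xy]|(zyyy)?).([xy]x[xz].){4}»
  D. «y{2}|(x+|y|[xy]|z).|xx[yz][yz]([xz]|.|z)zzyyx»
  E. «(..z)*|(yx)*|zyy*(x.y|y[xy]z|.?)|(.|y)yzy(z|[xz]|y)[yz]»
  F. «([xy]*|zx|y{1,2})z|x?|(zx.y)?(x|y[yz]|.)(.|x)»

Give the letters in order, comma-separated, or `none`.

A → no match — must end with `x`
B → no match — must start with `xzx`
C → no match
D → match
E → no match
F → match

D, F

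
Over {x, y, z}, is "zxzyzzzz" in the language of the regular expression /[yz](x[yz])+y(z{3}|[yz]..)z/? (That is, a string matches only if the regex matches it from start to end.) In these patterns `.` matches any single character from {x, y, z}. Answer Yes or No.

Yes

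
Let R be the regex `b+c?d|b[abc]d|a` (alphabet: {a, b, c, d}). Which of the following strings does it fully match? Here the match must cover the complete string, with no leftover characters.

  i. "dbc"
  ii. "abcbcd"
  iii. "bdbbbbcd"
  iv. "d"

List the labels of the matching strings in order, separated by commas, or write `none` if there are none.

none

i. "dbc" → no match
ii. "abcbcd" → no match
iii. "bdbbbbcd" → no match
iv. "d" → no match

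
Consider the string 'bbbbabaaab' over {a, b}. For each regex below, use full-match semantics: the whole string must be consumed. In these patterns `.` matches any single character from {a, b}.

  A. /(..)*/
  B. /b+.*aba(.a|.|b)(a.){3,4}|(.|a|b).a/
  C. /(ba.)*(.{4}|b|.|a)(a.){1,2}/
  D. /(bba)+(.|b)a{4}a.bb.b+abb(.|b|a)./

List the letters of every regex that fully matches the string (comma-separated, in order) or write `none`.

A → match
B → no match
C → no match
D → no match — must start with 'bba'

A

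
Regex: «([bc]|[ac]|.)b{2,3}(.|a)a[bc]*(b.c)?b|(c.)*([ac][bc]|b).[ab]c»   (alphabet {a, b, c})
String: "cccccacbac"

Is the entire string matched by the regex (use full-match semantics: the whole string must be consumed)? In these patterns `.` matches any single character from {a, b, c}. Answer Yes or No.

No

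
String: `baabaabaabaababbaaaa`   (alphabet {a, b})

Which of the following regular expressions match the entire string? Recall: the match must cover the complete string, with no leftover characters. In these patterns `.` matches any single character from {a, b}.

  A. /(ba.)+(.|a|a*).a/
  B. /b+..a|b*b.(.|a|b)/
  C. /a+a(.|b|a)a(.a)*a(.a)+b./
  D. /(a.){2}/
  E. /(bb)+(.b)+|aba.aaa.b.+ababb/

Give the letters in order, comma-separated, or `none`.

A → match
B → no match
C → no match — must start with `a`
D → no match — must start with `a`
E → no match

A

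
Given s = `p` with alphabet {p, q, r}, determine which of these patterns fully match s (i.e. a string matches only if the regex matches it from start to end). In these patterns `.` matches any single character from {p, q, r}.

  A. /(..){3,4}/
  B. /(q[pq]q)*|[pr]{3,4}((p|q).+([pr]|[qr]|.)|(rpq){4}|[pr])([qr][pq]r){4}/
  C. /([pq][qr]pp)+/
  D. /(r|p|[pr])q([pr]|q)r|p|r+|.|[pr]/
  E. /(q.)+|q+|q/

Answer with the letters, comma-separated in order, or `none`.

A → no match
B → no match
C → no match — must end with `pp`
D → match
E → no match — must start with `q`

D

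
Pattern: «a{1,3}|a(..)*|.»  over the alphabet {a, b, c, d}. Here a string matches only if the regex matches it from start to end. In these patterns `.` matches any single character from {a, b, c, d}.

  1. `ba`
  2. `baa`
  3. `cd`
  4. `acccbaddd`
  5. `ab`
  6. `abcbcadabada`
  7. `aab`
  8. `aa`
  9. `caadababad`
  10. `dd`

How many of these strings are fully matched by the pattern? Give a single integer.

1. `ba` → no match
2. `baa` → no match
3. `cd` → no match
4. `acccbaddd` → match
5. `ab` → no match
6. `abcbcadabada` → no match
7. `aab` → match
8. `aa` → match
9. `caadababad` → no match
10. `dd` → no match
Total matched: 3

3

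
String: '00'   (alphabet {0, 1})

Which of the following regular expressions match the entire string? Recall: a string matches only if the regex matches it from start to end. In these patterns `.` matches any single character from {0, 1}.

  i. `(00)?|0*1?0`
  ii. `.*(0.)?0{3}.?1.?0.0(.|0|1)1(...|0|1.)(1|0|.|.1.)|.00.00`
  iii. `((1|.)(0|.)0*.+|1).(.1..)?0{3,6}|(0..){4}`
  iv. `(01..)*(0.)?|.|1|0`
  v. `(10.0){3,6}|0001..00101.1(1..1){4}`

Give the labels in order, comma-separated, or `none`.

i, iv

i → match
ii → no match
iii → no match
iv → match
v → no match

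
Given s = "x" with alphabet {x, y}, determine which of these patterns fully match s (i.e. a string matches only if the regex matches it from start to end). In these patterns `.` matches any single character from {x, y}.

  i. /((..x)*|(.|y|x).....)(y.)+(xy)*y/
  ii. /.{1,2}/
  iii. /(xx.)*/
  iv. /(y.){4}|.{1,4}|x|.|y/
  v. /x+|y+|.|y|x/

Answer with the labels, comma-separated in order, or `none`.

ii, iv, v

i → no match — must end with "y"
ii → match
iii → no match
iv → match
v → match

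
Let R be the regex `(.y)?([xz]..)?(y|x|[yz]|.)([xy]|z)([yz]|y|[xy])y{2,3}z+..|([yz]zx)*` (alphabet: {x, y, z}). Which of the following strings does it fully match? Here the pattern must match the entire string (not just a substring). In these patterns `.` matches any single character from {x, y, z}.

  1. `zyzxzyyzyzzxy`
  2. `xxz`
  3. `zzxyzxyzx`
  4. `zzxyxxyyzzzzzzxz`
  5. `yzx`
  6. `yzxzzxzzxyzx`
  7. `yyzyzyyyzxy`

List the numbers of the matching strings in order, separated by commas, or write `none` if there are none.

1 → no match
2 → no match
3 → match
4 → match
5 → match
6 → match
7 → match

3, 4, 5, 6, 7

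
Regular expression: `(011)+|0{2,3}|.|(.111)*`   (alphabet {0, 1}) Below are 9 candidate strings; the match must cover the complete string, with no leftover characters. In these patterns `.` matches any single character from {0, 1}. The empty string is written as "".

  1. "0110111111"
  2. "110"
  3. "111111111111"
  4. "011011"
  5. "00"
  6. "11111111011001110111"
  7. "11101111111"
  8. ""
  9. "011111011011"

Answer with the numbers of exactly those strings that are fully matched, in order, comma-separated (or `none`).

3, 4, 5, 8

1. "0110111111" → no match
2. "110" → no match
3. "111111111111" → match
4. "011011" → match
5. "00" → match
6 → no match
7. "11101111111" → no match
8. "" → match
9. "011111011011" → no match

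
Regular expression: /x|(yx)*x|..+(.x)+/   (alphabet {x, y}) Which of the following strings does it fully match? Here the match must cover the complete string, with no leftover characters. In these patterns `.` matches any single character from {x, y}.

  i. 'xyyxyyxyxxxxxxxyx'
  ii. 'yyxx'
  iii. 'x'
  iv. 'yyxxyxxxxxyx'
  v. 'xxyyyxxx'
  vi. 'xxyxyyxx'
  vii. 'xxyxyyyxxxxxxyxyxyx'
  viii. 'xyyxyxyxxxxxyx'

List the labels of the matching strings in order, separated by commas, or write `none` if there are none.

i → match
ii → match
iii → match
iv → match
v → match
vi → match
vii → match
viii → match

i, ii, iii, iv, v, vi, vii, viii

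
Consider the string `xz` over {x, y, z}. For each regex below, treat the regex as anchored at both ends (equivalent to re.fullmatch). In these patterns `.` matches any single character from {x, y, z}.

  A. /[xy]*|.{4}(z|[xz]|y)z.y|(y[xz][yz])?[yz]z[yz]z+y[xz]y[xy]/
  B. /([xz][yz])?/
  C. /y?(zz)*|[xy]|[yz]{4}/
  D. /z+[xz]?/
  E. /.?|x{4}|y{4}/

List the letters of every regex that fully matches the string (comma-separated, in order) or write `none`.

A → no match
B → match
C → no match
D → no match — must start with `z`
E → no match

B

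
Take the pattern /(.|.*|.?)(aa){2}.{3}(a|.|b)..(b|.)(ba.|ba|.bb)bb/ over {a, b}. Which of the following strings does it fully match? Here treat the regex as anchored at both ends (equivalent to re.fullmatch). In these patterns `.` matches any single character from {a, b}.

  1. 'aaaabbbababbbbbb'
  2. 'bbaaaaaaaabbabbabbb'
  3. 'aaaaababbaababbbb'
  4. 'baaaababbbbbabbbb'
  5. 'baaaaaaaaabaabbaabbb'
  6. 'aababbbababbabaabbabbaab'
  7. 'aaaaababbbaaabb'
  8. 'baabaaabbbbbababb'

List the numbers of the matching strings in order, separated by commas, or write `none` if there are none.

1, 2, 3, 4

1 → match
2 → match
3 → match
4 → match
5 → no match
6 → no match — must end with 'bb'
7 → no match
8 → no match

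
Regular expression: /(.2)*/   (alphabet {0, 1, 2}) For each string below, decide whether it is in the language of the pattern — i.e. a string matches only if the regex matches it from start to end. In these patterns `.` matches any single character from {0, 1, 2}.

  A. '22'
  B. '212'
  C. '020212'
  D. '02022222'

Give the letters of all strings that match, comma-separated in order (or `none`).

A → match
B → no match
C → match
D → match

A, C, D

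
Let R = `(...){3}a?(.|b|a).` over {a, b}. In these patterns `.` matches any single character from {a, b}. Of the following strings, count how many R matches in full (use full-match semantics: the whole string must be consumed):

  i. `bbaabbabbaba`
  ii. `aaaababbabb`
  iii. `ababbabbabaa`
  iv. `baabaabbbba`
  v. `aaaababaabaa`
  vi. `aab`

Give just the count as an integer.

i → match
ii → match
iii → no match
iv → match
v → no match
vi → no match
Total matched: 3

3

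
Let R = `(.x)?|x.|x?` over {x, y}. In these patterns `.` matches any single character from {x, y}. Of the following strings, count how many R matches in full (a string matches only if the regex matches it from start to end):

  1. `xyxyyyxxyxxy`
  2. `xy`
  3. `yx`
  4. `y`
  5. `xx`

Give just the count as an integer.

1 → no match
2 → match
3 → match
4 → no match
5 → match
Total matched: 3

3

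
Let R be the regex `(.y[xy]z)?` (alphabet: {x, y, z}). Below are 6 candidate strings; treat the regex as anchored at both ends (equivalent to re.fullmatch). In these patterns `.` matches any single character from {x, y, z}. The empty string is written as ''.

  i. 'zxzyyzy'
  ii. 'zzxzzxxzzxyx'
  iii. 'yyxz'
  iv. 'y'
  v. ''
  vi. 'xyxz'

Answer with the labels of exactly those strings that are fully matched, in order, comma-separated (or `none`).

iii, v, vi

i → no match
ii → no match
iii → match
iv → no match
v → match
vi → match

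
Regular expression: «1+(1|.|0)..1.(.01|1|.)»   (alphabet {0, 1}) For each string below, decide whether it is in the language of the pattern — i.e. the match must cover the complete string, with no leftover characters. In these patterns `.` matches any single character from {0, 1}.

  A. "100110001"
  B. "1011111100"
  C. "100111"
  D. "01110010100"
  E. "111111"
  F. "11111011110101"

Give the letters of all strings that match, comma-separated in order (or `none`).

A

A → match
B → no match
C → no match
D → no match — must start with "1"
E → no match
F → no match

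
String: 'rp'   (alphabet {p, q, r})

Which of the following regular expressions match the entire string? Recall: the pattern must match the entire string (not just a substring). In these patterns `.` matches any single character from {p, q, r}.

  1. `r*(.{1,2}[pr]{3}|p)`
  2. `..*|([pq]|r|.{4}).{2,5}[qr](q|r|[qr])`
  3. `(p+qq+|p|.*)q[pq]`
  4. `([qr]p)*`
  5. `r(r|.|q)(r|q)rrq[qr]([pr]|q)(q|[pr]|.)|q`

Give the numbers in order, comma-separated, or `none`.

1, 2, 4

1 → match
2 → match
3 → no match
4 → match
5 → no match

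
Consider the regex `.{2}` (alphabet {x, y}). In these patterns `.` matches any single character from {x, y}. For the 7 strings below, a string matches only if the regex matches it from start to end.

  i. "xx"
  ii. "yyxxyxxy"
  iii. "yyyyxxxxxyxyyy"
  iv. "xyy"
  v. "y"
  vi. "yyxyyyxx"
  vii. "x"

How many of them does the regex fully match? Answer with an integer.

1

i. "xx" → match
ii. "yyxxyxxy" → no match
iii → no match
iv. "xyy" → no match
v. "y" → no match
vi. "yyxyyyxx" → no match
vii. "x" → no match
Total matched: 1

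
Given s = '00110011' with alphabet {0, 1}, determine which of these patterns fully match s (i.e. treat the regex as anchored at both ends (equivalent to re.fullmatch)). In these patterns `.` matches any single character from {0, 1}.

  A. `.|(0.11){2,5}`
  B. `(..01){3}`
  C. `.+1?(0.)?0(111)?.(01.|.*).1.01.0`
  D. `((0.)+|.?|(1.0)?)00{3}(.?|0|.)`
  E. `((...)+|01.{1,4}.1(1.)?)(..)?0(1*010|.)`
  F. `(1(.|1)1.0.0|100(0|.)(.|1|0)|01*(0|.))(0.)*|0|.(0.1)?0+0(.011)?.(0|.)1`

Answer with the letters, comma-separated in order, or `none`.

A → match
B → no match — must end with '01'
C → no match — must end with '0'
D → no match
E → no match
F → no match

A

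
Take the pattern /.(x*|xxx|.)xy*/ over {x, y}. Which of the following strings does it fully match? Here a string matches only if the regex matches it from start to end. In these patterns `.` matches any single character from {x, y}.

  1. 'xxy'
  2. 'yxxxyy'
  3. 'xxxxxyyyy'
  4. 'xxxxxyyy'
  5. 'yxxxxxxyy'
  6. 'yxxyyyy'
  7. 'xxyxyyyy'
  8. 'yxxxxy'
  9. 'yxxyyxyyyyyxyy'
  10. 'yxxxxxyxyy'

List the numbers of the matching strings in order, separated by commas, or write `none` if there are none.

1. 'xxy' → match
2. 'yxxxyy' → match
3. 'xxxxxyyyy' → match
4. 'xxxxxyyy' → match
5. 'yxxxxxxyy' → match
6. 'yxxyyyy' → match
7. 'xxyxyyyy' → no match
8. 'yxxxxy' → match
9 → no match
10. 'yxxxxxyxyy' → no match

1, 2, 3, 4, 5, 6, 8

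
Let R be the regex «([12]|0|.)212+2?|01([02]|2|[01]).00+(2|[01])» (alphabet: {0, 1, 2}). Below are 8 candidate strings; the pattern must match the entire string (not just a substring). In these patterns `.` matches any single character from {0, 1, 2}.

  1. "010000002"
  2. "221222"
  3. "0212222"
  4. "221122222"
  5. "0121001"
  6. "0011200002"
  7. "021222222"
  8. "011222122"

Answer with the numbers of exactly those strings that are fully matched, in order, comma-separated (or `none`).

1. "010000002" → match
2. "221222" → match
3. "0212222" → match
4. "221122222" → no match
5. "0121001" → match
6. "0011200002" → no match
7. "021222222" → match
8. "011222122" → no match

1, 2, 3, 5, 7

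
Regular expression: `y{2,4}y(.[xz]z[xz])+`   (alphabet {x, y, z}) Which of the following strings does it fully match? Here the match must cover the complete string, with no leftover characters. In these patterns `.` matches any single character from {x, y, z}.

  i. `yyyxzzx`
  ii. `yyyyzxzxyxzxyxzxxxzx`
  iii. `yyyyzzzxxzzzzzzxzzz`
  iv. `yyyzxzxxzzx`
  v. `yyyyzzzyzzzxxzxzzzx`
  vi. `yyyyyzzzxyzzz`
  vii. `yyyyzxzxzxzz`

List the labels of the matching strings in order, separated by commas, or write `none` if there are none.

i → match
ii → match
iii → match
iv → match
v → match
vi → match
vii → match

i, ii, iii, iv, v, vi, vii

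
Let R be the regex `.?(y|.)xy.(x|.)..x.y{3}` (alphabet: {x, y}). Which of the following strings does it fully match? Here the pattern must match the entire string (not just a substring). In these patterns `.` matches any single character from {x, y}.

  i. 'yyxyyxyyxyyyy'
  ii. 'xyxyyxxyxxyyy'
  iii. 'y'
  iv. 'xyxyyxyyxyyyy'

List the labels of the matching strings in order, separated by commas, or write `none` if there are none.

i → match
ii → match
iii. 'y' → no match
iv → match

i, ii, iv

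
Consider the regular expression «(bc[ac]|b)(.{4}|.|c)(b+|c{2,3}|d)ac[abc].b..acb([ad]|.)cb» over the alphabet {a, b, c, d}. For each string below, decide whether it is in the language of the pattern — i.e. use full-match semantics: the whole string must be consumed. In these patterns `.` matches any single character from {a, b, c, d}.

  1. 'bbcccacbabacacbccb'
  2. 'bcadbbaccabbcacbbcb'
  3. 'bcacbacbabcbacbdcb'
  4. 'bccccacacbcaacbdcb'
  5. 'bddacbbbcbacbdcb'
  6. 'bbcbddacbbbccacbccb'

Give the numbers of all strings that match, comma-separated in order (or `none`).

1 → match
2 → match
3 → match
4 → match
5 → match
6 → match

1, 2, 3, 4, 5, 6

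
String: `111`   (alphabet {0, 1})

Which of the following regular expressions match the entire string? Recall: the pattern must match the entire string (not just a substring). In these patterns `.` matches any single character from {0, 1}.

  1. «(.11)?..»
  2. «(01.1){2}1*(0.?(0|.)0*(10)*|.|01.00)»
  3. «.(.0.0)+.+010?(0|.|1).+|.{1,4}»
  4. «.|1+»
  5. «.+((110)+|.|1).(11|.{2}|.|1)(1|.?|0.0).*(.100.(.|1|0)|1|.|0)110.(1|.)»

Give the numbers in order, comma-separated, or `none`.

1 → no match
2 → no match — must start with `01`
3 → match
4 → match
5 → no match

3, 4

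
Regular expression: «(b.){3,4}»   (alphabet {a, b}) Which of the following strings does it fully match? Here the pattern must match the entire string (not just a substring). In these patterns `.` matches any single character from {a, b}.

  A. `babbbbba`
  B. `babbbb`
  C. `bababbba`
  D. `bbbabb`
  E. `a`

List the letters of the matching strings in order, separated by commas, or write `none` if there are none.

A, B, C, D

A → match
B → match
C → match
D → match
E → no match — must start with `b`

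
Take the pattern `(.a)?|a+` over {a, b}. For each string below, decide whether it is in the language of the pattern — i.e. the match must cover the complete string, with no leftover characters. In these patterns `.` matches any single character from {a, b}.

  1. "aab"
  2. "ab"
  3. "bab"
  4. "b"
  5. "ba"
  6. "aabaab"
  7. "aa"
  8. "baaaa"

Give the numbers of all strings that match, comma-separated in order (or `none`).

5, 7

1 → no match
2 → no match
3 → no match
4 → no match
5 → match
6 → no match
7 → match
8 → no match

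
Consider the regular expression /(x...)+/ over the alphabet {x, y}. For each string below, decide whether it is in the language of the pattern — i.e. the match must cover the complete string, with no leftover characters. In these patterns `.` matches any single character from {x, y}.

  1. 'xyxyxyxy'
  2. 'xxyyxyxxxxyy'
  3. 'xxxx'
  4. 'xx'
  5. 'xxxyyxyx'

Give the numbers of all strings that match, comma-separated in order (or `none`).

1, 2, 3

1 → match
2 → match
3 → match
4 → no match
5 → no match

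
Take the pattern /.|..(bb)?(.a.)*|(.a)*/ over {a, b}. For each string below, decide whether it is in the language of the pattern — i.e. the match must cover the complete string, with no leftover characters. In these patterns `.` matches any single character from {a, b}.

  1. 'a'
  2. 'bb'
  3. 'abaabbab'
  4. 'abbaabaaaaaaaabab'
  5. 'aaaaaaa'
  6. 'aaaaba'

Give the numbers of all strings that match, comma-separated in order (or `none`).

1 → match
2 → match
3 → match
4 → match
5 → no match
6 → match

1, 2, 3, 4, 6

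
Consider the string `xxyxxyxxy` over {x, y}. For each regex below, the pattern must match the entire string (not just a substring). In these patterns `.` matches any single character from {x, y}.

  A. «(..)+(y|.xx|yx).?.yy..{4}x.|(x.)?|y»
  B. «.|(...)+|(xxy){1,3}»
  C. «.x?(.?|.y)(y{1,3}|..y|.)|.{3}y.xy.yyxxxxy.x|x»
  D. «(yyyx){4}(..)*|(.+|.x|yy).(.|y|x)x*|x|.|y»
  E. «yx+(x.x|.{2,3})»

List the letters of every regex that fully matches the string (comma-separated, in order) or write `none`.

A → no match
B → match
C → no match
D → match
E → no match — must start with `yx`

B, D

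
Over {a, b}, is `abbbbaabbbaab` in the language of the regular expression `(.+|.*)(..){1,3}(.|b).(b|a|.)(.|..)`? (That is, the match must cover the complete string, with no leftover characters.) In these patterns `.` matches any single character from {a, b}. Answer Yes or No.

Yes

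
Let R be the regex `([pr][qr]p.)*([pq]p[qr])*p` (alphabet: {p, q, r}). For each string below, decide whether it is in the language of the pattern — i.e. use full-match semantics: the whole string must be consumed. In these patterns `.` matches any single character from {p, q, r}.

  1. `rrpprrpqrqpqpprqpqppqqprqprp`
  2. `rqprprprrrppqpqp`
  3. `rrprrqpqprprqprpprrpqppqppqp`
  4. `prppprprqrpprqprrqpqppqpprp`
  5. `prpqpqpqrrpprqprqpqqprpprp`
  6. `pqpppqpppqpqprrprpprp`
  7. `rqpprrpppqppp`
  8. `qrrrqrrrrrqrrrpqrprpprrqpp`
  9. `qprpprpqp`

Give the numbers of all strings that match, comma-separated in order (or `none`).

1 → match
2 → match
3 → no match
4 → no match
5 → match
6 → no match
7 → match
8 → no match
9 → no match

1, 2, 5, 7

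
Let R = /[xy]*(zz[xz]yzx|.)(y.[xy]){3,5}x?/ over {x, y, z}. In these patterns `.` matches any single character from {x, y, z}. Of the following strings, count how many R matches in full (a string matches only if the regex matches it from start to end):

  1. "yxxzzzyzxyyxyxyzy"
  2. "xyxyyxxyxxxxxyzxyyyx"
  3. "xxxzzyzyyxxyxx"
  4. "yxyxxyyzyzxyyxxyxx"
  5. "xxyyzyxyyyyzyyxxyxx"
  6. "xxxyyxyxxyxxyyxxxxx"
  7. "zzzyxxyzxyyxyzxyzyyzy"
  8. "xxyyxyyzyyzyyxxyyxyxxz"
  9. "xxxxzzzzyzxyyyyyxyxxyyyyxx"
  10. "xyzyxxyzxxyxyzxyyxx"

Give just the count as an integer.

1 → no match
2 → no match
3 → no match
4 → no match
5 → no match
6 → no match
7 → no match
8 → no match
9 → no match
10 → no match
Total matched: 0

0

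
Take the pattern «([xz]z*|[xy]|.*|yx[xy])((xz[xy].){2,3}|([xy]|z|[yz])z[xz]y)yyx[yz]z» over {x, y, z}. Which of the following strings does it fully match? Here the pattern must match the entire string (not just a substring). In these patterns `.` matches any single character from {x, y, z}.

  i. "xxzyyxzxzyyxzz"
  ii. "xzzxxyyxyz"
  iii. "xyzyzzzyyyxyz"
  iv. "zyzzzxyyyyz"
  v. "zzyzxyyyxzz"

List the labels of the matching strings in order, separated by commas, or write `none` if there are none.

i, iii, v

i → match
ii → no match
iii → match
iv → no match
v → match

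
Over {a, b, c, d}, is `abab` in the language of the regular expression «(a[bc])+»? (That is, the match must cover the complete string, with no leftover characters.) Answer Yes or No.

Yes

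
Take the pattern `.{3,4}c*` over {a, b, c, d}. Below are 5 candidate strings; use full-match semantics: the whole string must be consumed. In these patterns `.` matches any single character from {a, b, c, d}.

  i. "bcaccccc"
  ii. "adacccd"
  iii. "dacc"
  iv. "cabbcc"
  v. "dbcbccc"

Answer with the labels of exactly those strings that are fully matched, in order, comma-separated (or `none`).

i, iii, iv, v

i → match
ii → no match
iii → match
iv → match
v → match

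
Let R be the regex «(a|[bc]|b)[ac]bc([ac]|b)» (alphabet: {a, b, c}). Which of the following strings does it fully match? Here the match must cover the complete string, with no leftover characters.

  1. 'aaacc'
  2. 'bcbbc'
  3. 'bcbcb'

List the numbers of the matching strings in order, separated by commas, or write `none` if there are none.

1 → no match
2 → no match
3 → match

3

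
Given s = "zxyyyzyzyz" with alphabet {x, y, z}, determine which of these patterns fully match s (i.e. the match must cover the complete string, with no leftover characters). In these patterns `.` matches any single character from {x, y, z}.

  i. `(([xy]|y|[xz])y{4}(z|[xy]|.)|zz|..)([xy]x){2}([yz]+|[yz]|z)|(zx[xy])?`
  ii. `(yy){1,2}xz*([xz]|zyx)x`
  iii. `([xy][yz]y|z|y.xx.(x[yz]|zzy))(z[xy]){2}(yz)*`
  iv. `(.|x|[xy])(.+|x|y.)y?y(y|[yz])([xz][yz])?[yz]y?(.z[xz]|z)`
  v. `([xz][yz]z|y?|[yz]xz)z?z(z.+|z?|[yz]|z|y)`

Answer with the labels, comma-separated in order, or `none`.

iv

i → no match
ii → no match — must start with "yy"
iii → no match
iv → match
v → no match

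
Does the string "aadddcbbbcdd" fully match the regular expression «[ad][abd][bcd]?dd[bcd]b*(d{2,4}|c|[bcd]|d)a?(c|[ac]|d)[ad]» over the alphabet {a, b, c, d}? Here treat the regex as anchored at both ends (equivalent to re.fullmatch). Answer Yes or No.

Yes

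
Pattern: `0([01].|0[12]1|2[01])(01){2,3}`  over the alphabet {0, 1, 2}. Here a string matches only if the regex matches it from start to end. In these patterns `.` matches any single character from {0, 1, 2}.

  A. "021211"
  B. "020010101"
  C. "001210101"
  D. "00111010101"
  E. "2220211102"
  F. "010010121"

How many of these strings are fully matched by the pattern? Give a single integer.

1

A → no match — must end with "01"
B → match
C → no match
D → no match
E → no match — must start with "0"
F → no match — must end with "01"
Total matched: 1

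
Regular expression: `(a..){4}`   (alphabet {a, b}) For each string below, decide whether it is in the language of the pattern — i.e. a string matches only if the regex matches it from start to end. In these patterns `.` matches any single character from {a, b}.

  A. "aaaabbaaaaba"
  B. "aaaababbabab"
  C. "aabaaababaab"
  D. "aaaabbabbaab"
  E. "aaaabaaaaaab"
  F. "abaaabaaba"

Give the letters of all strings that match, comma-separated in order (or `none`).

A, D, E

A → match
B → no match
C → no match
D → match
E → match
F → no match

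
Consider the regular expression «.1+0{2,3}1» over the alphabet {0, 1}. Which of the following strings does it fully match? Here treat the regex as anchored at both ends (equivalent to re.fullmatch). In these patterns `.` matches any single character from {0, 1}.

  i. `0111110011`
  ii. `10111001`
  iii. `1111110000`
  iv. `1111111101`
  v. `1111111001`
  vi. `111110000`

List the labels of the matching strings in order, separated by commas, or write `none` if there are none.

v

i → no match — must end with `01`
ii → no match
iii → no match — must end with `01`
iv → no match
v → match
vi → no match — must end with `01`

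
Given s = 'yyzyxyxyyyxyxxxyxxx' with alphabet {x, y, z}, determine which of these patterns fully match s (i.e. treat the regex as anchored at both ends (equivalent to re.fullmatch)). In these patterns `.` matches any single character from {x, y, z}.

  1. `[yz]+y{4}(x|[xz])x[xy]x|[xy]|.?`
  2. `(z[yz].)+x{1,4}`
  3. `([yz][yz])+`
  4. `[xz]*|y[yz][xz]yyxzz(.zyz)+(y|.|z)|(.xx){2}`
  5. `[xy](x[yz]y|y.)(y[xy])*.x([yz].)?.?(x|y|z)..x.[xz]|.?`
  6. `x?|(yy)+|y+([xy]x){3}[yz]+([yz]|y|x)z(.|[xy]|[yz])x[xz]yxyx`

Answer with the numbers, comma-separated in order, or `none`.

1 → no match
2 → no match — must start with 'z'
3 → no match
4 → no match
5 → match
6 → no match

5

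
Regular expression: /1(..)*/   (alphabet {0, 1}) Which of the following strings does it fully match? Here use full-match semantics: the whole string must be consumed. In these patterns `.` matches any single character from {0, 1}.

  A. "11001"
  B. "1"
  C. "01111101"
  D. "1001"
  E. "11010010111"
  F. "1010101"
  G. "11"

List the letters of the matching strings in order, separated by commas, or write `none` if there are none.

A → match
B → match
C → no match — must start with "1"
D → no match
E → match
F → match
G → no match

A, B, E, F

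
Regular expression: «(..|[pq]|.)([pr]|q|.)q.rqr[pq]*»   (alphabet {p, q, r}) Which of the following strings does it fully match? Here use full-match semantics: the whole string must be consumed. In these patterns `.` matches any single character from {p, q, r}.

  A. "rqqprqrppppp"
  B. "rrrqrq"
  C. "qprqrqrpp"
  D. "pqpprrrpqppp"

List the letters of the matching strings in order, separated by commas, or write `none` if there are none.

A

A. "rqqprqrppppp" → match
B. "rrrqrq" → no match
C. "qprqrqrpp" → no match
D. "pqpprrrpqppp" → no match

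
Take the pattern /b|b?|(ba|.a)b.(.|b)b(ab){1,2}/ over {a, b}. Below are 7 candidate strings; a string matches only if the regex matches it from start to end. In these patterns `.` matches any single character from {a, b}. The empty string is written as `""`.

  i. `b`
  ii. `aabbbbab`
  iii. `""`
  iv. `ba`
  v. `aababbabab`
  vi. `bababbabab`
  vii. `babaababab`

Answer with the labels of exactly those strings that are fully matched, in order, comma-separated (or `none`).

i, ii, iii, v, vi, vii

i. `b` → match
ii. `aabbbbab` → match
iii. `""` → match
iv. `ba` → no match
v. `aababbabab` → match
vi. `bababbabab` → match
vii. `babaababab` → match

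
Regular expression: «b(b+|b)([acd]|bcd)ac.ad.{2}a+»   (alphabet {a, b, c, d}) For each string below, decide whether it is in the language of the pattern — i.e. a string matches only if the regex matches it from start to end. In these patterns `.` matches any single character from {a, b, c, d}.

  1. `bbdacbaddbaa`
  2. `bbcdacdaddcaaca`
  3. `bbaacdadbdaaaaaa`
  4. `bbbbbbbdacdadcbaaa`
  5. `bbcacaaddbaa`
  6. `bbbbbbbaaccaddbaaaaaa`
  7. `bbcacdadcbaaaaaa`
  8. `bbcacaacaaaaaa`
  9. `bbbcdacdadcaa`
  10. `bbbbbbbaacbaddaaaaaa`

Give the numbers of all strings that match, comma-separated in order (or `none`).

1, 3, 4, 5, 6, 7, 9, 10

1 → match
2 → no match
3 → match
4 → match
5 → match
6 → match
7 → match
8 → no match
9 → match
10 → match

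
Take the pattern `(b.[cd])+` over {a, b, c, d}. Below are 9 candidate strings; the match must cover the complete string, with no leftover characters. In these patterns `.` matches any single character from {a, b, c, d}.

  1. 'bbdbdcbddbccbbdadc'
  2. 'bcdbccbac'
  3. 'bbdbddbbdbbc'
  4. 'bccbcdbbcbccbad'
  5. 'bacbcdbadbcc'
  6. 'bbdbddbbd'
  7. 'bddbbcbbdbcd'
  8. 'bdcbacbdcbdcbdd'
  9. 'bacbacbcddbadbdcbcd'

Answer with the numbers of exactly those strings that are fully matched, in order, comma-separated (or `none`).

2, 3, 4, 5, 6, 7, 8

1 → no match
2 → match
3 → match
4 → match
5 → match
6 → match
7 → match
8 → match
9 → no match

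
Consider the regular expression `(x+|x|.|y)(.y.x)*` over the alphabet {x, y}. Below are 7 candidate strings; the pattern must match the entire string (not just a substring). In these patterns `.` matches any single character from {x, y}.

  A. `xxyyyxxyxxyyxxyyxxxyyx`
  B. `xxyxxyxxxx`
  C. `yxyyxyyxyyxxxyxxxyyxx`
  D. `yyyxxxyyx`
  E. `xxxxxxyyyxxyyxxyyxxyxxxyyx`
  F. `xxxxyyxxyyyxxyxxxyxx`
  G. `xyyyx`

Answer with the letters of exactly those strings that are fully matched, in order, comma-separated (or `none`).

A → match
B → no match
C → no match
D → match
E → match
F → match
G → match

A, D, E, F, G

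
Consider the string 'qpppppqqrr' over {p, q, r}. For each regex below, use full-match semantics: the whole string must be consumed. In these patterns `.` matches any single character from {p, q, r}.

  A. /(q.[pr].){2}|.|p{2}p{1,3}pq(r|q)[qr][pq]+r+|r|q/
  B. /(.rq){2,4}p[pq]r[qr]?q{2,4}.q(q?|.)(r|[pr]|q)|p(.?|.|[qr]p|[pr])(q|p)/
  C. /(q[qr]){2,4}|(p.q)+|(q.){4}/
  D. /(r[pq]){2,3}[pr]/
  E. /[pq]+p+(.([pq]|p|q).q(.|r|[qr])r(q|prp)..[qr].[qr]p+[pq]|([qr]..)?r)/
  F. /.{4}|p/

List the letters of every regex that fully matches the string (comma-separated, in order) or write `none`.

A → no match
B → no match
C → no match
D → no match — must start with 'r'
E → match
F → no match

E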